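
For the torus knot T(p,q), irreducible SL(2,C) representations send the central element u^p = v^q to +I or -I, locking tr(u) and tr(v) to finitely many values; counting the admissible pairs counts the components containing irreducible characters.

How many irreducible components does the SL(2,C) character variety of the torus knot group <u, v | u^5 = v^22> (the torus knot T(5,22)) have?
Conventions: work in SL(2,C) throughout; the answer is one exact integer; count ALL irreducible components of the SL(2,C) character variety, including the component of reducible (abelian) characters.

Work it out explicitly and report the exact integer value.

For T(5,22): irreducibility forces the central element u^5 = v^22 to one of +I, -I.
So on each irreducible component the traces are pinned: tr(u) = 2*cos(pi*alpha/5) with 1 <= alpha <= 4, tr(v) = 2*cos(pi*beta/22) with 1 <= beta <= 21.
Consistency of u^5 = (-1)^alpha I with v^22 = (-1)^beta I forces alpha = beta (mod 2).
count pairs: odd alpha (2 choices) x odd beta (11), plus even alpha (2) x even beta (10): 2*11 + 2*10 = 42.
components with irreducible characters: 42; plus the single component of reducible (abelian) characters: total 43.

43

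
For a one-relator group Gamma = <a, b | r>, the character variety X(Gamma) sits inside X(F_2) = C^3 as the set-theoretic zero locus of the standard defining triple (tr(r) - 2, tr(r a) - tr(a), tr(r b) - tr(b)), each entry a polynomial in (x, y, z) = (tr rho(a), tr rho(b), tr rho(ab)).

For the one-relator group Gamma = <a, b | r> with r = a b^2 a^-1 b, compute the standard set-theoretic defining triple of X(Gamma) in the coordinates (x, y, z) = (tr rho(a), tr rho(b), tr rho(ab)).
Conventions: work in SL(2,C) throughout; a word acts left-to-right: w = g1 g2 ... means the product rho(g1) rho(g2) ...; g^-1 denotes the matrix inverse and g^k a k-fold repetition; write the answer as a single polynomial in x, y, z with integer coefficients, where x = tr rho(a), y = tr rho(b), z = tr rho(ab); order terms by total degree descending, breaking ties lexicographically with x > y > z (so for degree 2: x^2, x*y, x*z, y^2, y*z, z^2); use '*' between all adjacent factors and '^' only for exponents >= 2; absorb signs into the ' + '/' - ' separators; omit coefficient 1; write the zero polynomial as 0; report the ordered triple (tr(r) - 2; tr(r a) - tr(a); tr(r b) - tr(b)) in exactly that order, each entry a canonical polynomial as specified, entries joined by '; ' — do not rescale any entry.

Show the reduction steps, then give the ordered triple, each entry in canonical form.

x*y^2*z - x^2*y - y*z^2 + y - 2; x^2*y^2*z - x^3*y - x*y^3 - x*y*z^2 + y^2*z + 3*x*y - x - z; x*y^3*z - x^2*y^2 - y^2*z^2 - y + 2

trace(b a b) = trace(b)*trace(a b) - trace(a)  (reduce the b square) = y*z - x
so trace(b a b^2) = trace(b)*trace(b a b) - trace(b a)  (reduce the b square) = y^2*z - x*y - z
so trace(a b a b) = trace(a b)*trace(a b) - trace(1)  (split on a) = z^2 - 2
reduce: trace(a b a) = trace(a)*trace(b a) - trace(b)  (reduce the a square) = x*z - y
reduce: trace(b a b^2 a) = trace(b)*trace(a b a b) - trace(a b a)  (reduce the b square) = y*z^2 - x*z - y
trace(a b^2 a^-1 b) = trace(b a b^2)*trace(a) - trace(b a b^2 a)  (eliminate a^-1) = x*y^2*z - x^2*y - y*z^2 + y
so trace(b^2) = trace(b)*trace(b) - trace(1)   [square of b] = y^2 - 2
so trace(a^2 b^2) = trace(a)*trace(b^2 a) - trace(b^2)   [square of a] = x*y*z - x^2 - y^2 + 2
reduce: trace(b a^2 b^2) = trace(b)*trace(a^2 b^2) - trace(a^2 b)   [square of b] = x*y^2*z - x^2*y - y^3 - x*z + 3*y
trace(a b a^2 b) = trace(a)*trace(b a b a) - trace(b a b)   [square of a] = x*z^2 - y*z - x
trace(a b a^2) = trace(a)*trace(a b a) - trace(a b)   [square of a] = x^2*z - x*y - z
trace(b a^2 b^2 a) = trace(b)*trace(a b a^2 b) - trace(a b a^2)   [square of b] = x*y*z^2 - x^2*z - y^2*z + z
so trace(a b^2 a^-1 b a) = trace(b a^2 b^2)*trace(a) - trace(b a^2 b^2 a)   [inverse elimination on a] = x^2*y^2*z - x^3*y - x*y^3 - x*y*z^2 + y^2*z + 3*x*y - z
so trace(b^2 a b^2) = trace(b)*trace(b a b^2) - trace(b a b)   [square of b] = y^3*z - x*y^2 - 2*y*z + x
trace(b^2 a b^2 a) = trace(b)*trace(a b^2 a b) - trace(a b^2 a)   [square of b] = y^2*z^2 - 2*x*y*z + x^2 - 2
trace(a b^2 a^-1 b^2) = trace(b^2 a b^2)*trace(a) - trace(b^2 a b^2 a)   [inverse elimination on a] = x*y^3*z - x^2*y^2 - y^2*z^2 + 2
assemble the triple (trace(r) - 2; trace(r a) - x; trace(r b) - y)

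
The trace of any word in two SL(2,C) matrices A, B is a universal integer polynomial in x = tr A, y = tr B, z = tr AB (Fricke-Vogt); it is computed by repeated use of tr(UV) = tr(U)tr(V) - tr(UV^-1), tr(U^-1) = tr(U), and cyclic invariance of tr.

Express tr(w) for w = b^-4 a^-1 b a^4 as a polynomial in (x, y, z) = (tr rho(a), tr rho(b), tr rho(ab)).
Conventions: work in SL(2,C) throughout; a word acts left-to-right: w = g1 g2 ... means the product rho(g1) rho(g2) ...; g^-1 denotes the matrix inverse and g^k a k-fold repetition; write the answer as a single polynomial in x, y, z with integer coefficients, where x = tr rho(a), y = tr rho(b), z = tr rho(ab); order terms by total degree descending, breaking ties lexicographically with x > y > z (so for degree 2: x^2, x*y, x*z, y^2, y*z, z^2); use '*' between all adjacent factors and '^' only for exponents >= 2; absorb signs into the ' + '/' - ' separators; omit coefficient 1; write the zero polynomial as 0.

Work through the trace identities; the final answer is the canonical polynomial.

reduce: trace(b a^2) = trace(a) trace(b a) - trace(b) = x*z - y
trace(b a^3) = trace(a) trace(b a^2) - trace(b a) = x^2*z - x*y - z
reduce: trace(a^2) = trace(a) trace(a) - trace(1) = x^2 - 2
reduce: trace(a^3) = trace(a) trace(a^2) - trace(a) = x^3 - 3*x
reduce: trace(a b^2 a^2) = trace(b) trace(a^3 b) - trace(a^3) = x^2*y*z - x^3 - x*y^2 - y*z + 3*x
so trace(b^2 a) = trace(b) trace(a b) - trace(a) = y*z - x
reduce: trace(b^2) = trace(b) trace(b) - trace(1) = y^2 - 2
trace(a b^2 a) = trace(a) trace(b^2 a) - trace(b^2) = x*y*z - x^2 - y^2 + 2
reduce: trace(b a^4 b) = trace(a) trace(a b^2 a^2) - trace(a b^2 a) = x^3*y*z - x^4 - x^2*y^2 - 2*x*y*z + 4*x^2 + y^2 - 2
so trace(b a b a) = trace(a b) trace(a b) - trace(1) = z^2 - 2
so trace(b a b a^2) = trace(a) trace(b a b a) - trace(b a b) = x*z^2 - y*z - x
reduce: trace(b a b a^3) = trace(a) trace(b a b a^2) - trace(b a b a) = x^2*z^2 - x*y*z - x^2 - z^2 + 2
reduce: trace(b a^4 b a) = trace(a) trace(b a b a^3) - trace(b a b a^2) = x^3*z^2 - x^2*y*z - x^3 - 2*x*z^2 + y*z + 3*x
trace(a^-1 b a^4 b) = trace(b a^4 b) trace(a) - trace(b a^4 b a) = x^4*y*z - x^5 - x^3*y^2 - x^3*z^2 - x^2*y*z + 5*x^3 + x*y^2 + 2*x*z^2 - y*z - 5*x
reduce: trace(b^-1 a^-1 b a^4) = trace(a^-1 b a^4) trace(b) - trace(a^-1 b a^4 b) = -x^4*y*z + x^5 + x^3*y^2 + x^3*z^2 + 2*x^2*y*z - 5*x^3 - 2*x*y^2 - 2*x*z^2 + 5*x
trace(b^-2 a^-1 b a^4) = trace(b^-1 a^-1 b a^4) trace(b) - trace(b^-1 a^-1 b a^4 b) = -x^4*y^2*z + x^5*y + x^3*y^3 + x^3*y*z^2 + 2*x^2*y^2*z - 5*x^3*y - 2*x*y^3 - 2*x*y*z^2 - x^2*z + 6*x*y + z
so trace(b^-1 a^-1 b a^4 b^-2) = trace(b^-2 a^-1 b a^4) trace(b) - trace(b^-2 a^-1 b a^4 b) = -x^4*y^3*z + x^5*y^2 + x^3*y^4 + x^3*y^2*z^2 + x^4*y*z + 2*x^2*y^3*z - x^5 - 6*x^3*y^2 - x^3*z^2 - 2*x*y^4 - 2*x*y^2*z^2 - 3*x^2*y*z + 5*x^3 + 8*x*y^2 + 2*x*z^2 + y*z - 5*x
reduce: trace(b^-4 a^-1 b a^4) = trace(b^-1 a^-1 b a^4 b^-2) trace(b) - trace(b^-1 a^-1 b a^4 b^-1) = -x^4*y^4*z + x^5*y^3 + x^3*y^5 + x^3*y^3*z^2 + 2*x^4*y^2*z + 2*x^2*y^4*z - 2*x^5*y - 7*x^3*y^3 - 2*x^3*y*z^2 - 2*x*y^5 - 2*x*y^3*z^2 - 5*x^2*y^2*z + 10*x^3*y + 10*x*y^3 + 4*x*y*z^2 + x^2*z + y^2*z - 11*x*y - z

-x^4*y^4*z + x^5*y^3 + x^3*y^5 + x^3*y^3*z^2 + 2*x^4*y^2*z + 2*x^2*y^4*z - 2*x^5*y - 7*x^3*y^3 - 2*x^3*y*z^2 - 2*x*y^5 - 2*x*y^3*z^2 - 5*x^2*y^2*z + 10*x^3*y + 10*x*y^3 + 4*x*y*z^2 + x^2*z + y^2*z - 11*x*y - z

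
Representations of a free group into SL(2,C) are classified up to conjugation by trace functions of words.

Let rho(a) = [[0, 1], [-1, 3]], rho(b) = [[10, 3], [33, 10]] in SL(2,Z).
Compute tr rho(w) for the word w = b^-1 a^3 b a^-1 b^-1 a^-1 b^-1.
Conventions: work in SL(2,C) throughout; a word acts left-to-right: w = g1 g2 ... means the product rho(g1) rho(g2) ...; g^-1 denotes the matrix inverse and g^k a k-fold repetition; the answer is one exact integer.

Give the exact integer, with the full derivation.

3886782

rho(b^-1) = [[10, -3], [-33, 10]]
... * rho(a) = [[0, 1], [-1, 3]]  ->  [[3, 1], [-10, -3]]
... * rho(a) = [[0, 1], [-1, 3]]  ->  [[-1, 6], [3, -19]]
... * rho(a) = [[0, 1], [-1, 3]]  ->  [[-6, 17], [19, -54]]
... * rho(b) = [[10, 3], [33, 10]]  ->  [[501, 152], [-1592, -483]]
... * rho(a^-1) = [[3, -1], [1, 0]]  ->  [[1655, -501], [-5259, 1592]]
... * rho(b^-1) = [[10, -3], [-33, 10]]  ->  [[33083, -9975], [-105126, 31697]]
... * rho(a^-1) = [[3, -1], [1, 0]]  ->  [[89274, -33083], [-283681, 105126]]
... * rho(b^-1) = [[10, -3], [-33, 10]]  ->  [[1984479, -598652], [-6305968, 1902303]]
tr = 1984479 + 1902303 = 3886782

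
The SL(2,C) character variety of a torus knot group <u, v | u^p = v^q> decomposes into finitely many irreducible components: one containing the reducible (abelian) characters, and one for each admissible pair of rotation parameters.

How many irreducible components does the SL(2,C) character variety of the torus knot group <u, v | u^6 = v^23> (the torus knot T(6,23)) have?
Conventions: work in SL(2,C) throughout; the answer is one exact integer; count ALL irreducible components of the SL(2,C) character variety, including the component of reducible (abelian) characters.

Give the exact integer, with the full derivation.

In the torus knot group T(6,23), u^6 = v^23 is central, so an irreducible representation sends it to +I or -I (Schur).
On an irreducible component, tr(u) is locked at 2*cos(pi*alpha/6) for some alpha in 1..5, and tr(v) at 2*cos(pi*beta/23) for some beta in 1..22.
u^6 = (-1)^alpha I and v^23 = (-1)^beta I must agree, so alpha and beta have equal parity.
count pairs: odd alpha (3 choices) x odd beta (11), plus even alpha (2) x even beta (11): 3*11 + 2*11 = 55.
Total: 55 irreducible-character components + 1 reducible (abelian) component = 56.

56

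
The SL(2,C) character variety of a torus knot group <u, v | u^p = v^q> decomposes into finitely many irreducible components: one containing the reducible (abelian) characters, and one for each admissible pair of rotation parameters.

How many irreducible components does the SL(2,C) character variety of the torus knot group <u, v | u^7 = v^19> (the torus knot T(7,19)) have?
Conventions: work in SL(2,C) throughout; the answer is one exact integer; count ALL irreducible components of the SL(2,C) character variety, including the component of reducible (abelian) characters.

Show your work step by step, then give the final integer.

For T(7,19): irreducibility forces the central element u^7 = v^19 to one of +I, -I.
This locks tr(u) to 2*cos(pi*alpha/7), alpha in 1..6, and tr(v) to 2*cos(pi*beta/19), beta in 1..18, on each component of irreducible characters.
Consistency of u^7 = (-1)^alpha I with v^19 = (-1)^beta I forces alpha = beta (mod 2).
count pairs: odd alpha (3 choices) x odd beta (9), plus even alpha (3) x even beta (9): 3*9 + 3*9 = 54.
Total: 54 irreducible-character components + 1 reducible (abelian) component = 55.

55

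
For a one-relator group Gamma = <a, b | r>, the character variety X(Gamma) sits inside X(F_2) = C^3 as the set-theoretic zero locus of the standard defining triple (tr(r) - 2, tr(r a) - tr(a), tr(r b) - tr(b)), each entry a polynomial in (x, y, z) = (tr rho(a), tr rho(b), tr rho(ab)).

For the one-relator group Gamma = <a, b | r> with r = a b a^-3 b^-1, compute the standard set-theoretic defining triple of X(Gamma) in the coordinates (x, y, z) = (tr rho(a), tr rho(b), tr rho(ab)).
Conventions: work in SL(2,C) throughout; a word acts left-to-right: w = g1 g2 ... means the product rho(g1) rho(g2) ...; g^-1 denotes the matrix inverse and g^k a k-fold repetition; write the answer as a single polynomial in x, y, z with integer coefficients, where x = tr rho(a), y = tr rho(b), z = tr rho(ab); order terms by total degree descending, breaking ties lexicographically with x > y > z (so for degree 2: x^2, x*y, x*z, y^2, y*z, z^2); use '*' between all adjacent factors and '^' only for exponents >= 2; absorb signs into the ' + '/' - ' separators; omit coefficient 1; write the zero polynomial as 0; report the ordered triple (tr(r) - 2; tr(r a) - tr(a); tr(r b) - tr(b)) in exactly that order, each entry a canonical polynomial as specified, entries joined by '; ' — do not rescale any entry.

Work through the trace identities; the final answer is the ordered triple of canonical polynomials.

trace(b a^-1) = trace(b) * trace(a) - trace(b a)   [inverse elimination on a] = x*y - z
trace(b a b) = trace(b) * trace(a b) - trace(a)   [square of b] = y*z - x
trace(b a b a) = trace(a b) * trace(a b) - trace(1)   [split at a repeated a] = z^2 - 2
trace(a^-1 b a b) = trace(b a b) * trace(a) - trace(b a b a)   [inverse elimination on a] = x*y*z - x^2 - z^2 + 2
trace(a b a^-2 b) = trace(a^-1 b a b) * trace(a) - trace(a^-1 b a b a)   [inverse elimination on a] = x^2*y*z - x^3 - x*z^2 - y*z + 3*x
trace(a^-2 b^-1 a b) = trace(a b a^-2) * trace(b) - trace(a b a^-2 b)   [inverse elimination on b] = -x^2*y*z + x^3 + x*y^2 + x*z^2 - 3*x
trace(a^-1 b^-1 a b) = trace(a b a^-1) * trace(b) - trace(a b a^-1 b)   [inverse elimination on b] = -x*y*z + x^2 + y^2 + z^2 - 2
trace(a b a^-3 b^-1) = trace(a^-2 b^-1 a b) * trace(a) - trace(a^-2 b^-1 a b a)   [inverse elimination on a] = -x^3*y*z + x^4 + x^2*y^2 + x^2*z^2 + x*y*z - 4*x^2 - y^2 - z^2 + 2
trace(a^2) = trace(a) * trace(a) - trace(1)   [square of a] = x^2 - 2
trace(b a^2) = trace(a) * trace(b a) - trace(b)   [square of a] = x*z - y
trace(a^2 b a) = trace(a) * trace(b a^2) - trace(b a)   [square of a] = x^2*z - x*y - z
trace(a^2 b a b) = trace(a) * trace(b a b a) - trace(b a b)   [square of a] = x*z^2 - y*z - x
trace(b^-1 a^2 b a) = trace(a^2 b a) * trace(b) - trace(a^2 b a b)   [inverse elimination on b] = x^2*y*z - x*y^2 - x*z^2 + x
trace(b^-1 a^2 b a^-1) = trace(b^-1 a^2 b) * trace(a) - trace(b^-1 a^2 b a)   [inverse elimination on a] = -x^2*y*z + x^3 + x*y^2 + x*z^2 - 3*x
trace(b^-1 a^2 b a^-2) = trace(b^-1 a^2 b a^-1) * trace(a) - trace(b^-1 a^2 b)   [inverse elimination on a] = -x^3*y*z + x^4 + x^2*y^2 + x^2*z^2 - 4*x^2 + 2
trace(a b a^-3 b^-1 a) = trace(b^-1 a^2 b a^-2) * trace(a) - trace(b^-1 a^2 b a^-1)   [inverse elimination on a] = -x^4*y*z + x^5 + x^3*y^2 + x^3*z^2 + x^2*y*z - 5*x^3 - x*y^2 - x*z^2 + 5*x
trace(b a^-2) = trace(b a^-1) * trace(a) - trace(b)  (eliminate a^-1) = x^2*y - x*z - y
assemble the triple (trace(r) - 2; trace(r a) - x; trace(r b) - y)

-x^3*y*z + x^4 + x^2*y^2 + x^2*z^2 + x*y*z - 4*x^2 - y^2 - z^2; -x^4*y*z + x^5 + x^3*y^2 + x^3*z^2 + x^2*y*z - 5*x^3 - x*y^2 - x*z^2 + 4*x; x^2*y - x*z - 2*y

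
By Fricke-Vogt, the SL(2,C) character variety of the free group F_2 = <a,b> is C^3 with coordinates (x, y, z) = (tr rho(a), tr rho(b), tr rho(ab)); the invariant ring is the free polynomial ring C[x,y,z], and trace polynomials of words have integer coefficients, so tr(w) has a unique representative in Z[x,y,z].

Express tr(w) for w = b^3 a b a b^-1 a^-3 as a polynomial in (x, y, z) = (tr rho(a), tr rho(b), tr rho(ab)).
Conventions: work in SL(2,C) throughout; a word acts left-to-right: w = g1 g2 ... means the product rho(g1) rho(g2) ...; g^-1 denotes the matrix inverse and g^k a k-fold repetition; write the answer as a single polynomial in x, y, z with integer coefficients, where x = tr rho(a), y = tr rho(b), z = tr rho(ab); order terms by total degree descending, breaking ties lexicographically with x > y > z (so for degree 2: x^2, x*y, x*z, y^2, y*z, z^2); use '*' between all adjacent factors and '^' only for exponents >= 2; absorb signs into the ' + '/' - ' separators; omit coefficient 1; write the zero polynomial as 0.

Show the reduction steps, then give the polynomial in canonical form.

reduce: tr(b a b) = tr(b)*tr(a b) - tr(a) = y*z - x
reduce: tr(b^2 a b) = tr(b)*tr(b a b) - tr(b a) = y^2*z - x*y - z
so tr(b^3 a b) = tr(b)*tr(b^2 a b) - tr(b^2 a) = y^3*z - x*y^2 - 2*y*z + x
so tr(a b a b) = tr(b a)*tr(b a) - tr(1)   [split at repeated b] = z^2 - 2
tr(a b a) = tr(a)*tr(b a) - tr(b) = x*z - y
tr(b a b a b) = tr(b)*tr(a b a b) - tr(a b a) = y*z^2 - x*z - y
so tr(b^3 a b a) = tr(b)*tr(b a b a b) - tr(b a b a) = y^2*z^2 - x*y*z - y^2 - z^2 + 2
so tr(a^-1 b^3 a b) = tr(b^3 a b)*tr(a) - tr(b^3 a b a) = x*y^3*z - x^2*y^2 - y^2*z^2 - x*y*z + x^2 + y^2 + z^2 - 2
tr(b^3 a b a b) = tr(b)*tr(b^2 a b a b) - tr(b^2 a b a) = y^3*z^2 - x*y^2*z - y^3 - 2*y*z^2 + x*z + 3*y
tr(a b a b a b) = tr(a b a b)*tr(a b) - tr(b a)   [split at repeated a] = z^3 - 3*z
reduce: tr(a b a b a) = tr(a)*tr(b a b a) - tr(b a b) = x*z^2 - y*z - x
so tr(b a b a b a b) = tr(b)*tr(a b a b a b) - tr(a b a b a) = y*z^3 - x*z^2 - 2*y*z + x
tr(b^3 a b a b a) = tr(b)*tr(b a b a b a b) - tr(b a b a b a) = y^2*z^3 - x*y*z^2 - 2*y^2*z - z^3 + x*y + 3*z
tr(b^3 a b a b a^-1) = tr(b^3 a b a b)*tr(a) - tr(b^3 a b a b a) = x*y^3*z^2 - x^2*y^2*z - y^2*z^3 - x*y^3 - x*y*z^2 + x^2*z + 2*y^2*z + z^3 + 2*x*y - 3*z
so tr(a^-2 b^3 a b a b) = tr(b^3 a b a b a^-1)*tr(a) - tr(b^3 a b a b) = x^2*y^3*z^2 - x^3*y^2*z - x*y^2*z^3 - x^2*y^3 - x^2*y*z^2 - y^3*z^2 + x^3*z + 3*x*y^2*z + x*z^3 + 2*x^2*y + y^3 + 2*y*z^2 - 4*x*z - 3*y
tr(b^3 a b a b^-1 a^-2) = tr(a^-2 b^3 a b a)*tr(b) - tr(a^-2 b^3 a b a b) = -x^2*y^3*z^2 + x^3*y^2*z + x*y^4*z + x*y^2*z^3 + x^2*y*z^2 - x^3*z - 4*x*y^2*z - x*z^3 - x^2*y - y*z^2 + 4*x*z + y
reduce: tr(b^3 a b a b^-1 a^-1) = tr(a^-1 b^3 a b a)*tr(b) - tr(a^-1 b^3 a b a b) = -x*y^3*z^2 + x^2*y^2*z + y^4*z + y^2*z^3 + x*y*z^2 - x^2*z - 4*y^2*z - z^3 - x*y + 3*z
tr(b^3 a b a b^-1 a^-3) = tr(b^3 a b a b^-1 a^-2)*tr(a) - tr(b^3 a b a b^-1 a^-1) = -x^3*y^3*z^2 + x^4*y^2*z + x^2*y^4*z + x^2*y^2*z^3 + x^3*y*z^2 + x*y^3*z^2 - x^4*z - 5*x^2*y^2*z - x^2*z^3 - y^4*z - y^2*z^3 - x^3*y - 2*x*y*z^2 + 5*x^2*z + 4*y^2*z + z^3 + 2*x*y - 3*z

-x^3*y^3*z^2 + x^4*y^2*z + x^2*y^4*z + x^2*y^2*z^3 + x^3*y*z^2 + x*y^3*z^2 - x^4*z - 5*x^2*y^2*z - x^2*z^3 - y^4*z - y^2*z^3 - x^3*y - 2*x*y*z^2 + 5*x^2*z + 4*y^2*z + z^3 + 2*x*y - 3*z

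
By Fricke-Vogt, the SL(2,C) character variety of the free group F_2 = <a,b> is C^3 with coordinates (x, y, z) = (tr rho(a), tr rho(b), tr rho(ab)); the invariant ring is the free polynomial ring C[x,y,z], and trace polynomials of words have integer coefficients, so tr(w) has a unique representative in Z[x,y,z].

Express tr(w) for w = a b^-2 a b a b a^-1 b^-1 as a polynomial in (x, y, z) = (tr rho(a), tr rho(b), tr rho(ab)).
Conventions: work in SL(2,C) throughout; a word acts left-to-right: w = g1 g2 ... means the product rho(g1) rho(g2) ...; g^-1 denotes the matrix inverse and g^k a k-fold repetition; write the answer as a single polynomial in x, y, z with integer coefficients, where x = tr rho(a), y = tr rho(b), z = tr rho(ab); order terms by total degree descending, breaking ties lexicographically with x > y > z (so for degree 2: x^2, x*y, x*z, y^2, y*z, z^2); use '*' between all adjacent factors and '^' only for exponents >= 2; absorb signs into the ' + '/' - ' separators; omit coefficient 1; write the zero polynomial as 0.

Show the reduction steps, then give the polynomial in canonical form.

tr(a b a) = tr(a)*tr(b a) - tr(b) = x*z - y
tr(a b a^2) = tr(a)*tr(a b a) - tr(a b) = x^2*z - x*y - z
and tr(b a b a) = tr(b a)*tr(b a) - tr(1)   [split at repeated b] = z^2 - 2
and tr(b a b) = tr(b)*tr(a b) - tr(a) = y*z - x
and tr(a b a^2 b) = tr(a)*tr(b a b a) - tr(b a b) = x*z^2 - y*z - x
tr(a b a^2 b^-1) = tr(a b a^2)*tr(b) - tr(a b a^2 b) = x^2*y*z - x*y^2 - x*z^2 + x
and tr(a b^-2 a b a) = tr(a b a^2 b^-1)*tr(b) - tr(a b a^2) = x^2*y^2*z - x*y^3 - x*y*z^2 - x^2*z + 2*x*y + z
tr(a b a b a^2) = tr(a)*tr(b a b a^2) - tr(b a b a) = x^2*z^2 - x*y*z - x^2 - z^2 + 2
tr(b a b a b a) = tr(a b)*tr(a b a b) - tr(a^-1 b^-1)   [split at repeated a] = z^3 - 3*z
tr(b a b a b) = tr(b)*tr(a b a b) - tr(a b a) = y*z^2 - x*z - y
tr(a b a b a^2 b) = tr(a)*tr(b a b a b a) - tr(b a b a b) = x*z^3 - y*z^2 - 2*x*z + y
tr(b^-1 a b a b a^2) = tr(a b a b a^2)*tr(b) - tr(a b a b a^2 b) = x^2*y*z^2 - x*y^2*z - x*z^3 - x^2*y + 2*x*z + y
tr(a b^-2 a b a b a) = tr(b^-1 a b a b a^2)*tr(b) - tr(b^-1 a b a b a^2 b) = x^2*y^2*z^2 - x*y^3*z - x*y*z^3 - x^2*y^2 - x^2*z^2 + 3*x*y*z + x^2 + y^2 + z^2 - 2
next, tr(a b a b a b a b) = tr(a b)*tr(a b a b a b) - tr(a^-1 b^-1 a^-1 b^-1)   [split at repeated a] = z^4 - 4*z^2 + 2
and tr(a b a b a b a b^-1) = tr(a b a b a b a)*tr(b) - tr(a b a b a b a b) = x*y*z^3 - y^2*z^2 - z^4 - 2*x*y*z + y^2 + 4*z^2 - 2
tr(a b^-2 a b a b a b) = tr(a b a b a b a b^-1)*tr(b) - tr(a b a b a b a) = x*y^2*z^3 - y^3*z^2 - y*z^4 - 2*x*y^2*z - x*z^3 + y^3 + 5*y*z^2 + 2*x*z - 3*y
tr(b^-1 a b^-2 a b a b a) = tr(a b^-2 a b a b a)*tr(b) - tr(a b^-2 a b a b a b) = x^2*y^3*z^2 - x*y^4*z - 2*x*y^2*z^3 - x^2*y^3 - x^2*y*z^2 + y^3*z^2 + y*z^4 + 5*x*y^2*z + x*z^3 + x^2*y - 4*y*z^2 - 2*x*z + y
and tr(a b^-2 a b a b a^-1 b^-1) = tr(b^-1 a b^-2 a b a b)*tr(a) - tr(b^-1 a b^-2 a b a b a) = -x^2*y^3*z^2 + x^3*y^2*z + x*y^4*z + 2*x*y^2*z^3 - y^3*z^2 - y*z^4 - x^3*z - 5*x*y^2*z - x*z^3 + x^2*y + 4*y*z^2 + 3*x*z - y

-x^2*y^3*z^2 + x^3*y^2*z + x*y^4*z + 2*x*y^2*z^3 - y^3*z^2 - y*z^4 - x^3*z - 5*x*y^2*z - x*z^3 + x^2*y + 4*y*z^2 + 3*x*z - y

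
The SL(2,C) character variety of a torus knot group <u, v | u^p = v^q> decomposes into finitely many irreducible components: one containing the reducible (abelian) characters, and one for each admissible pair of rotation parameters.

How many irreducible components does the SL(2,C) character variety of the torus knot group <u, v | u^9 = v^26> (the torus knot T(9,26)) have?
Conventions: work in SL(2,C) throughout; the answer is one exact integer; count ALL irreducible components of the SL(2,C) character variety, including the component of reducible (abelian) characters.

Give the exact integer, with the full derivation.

For T(9,26): irreducibility forces the central element u^9 = v^26 to one of +I, -I.
On an irreducible component, tr(u) is locked at 2*cos(pi*alpha/9) for some alpha in 1..8, and tr(v) at 2*cos(pi*beta/26) for some beta in 1..25.
The two central values (-1)^alpha I and (-1)^beta I must be the same matrix, so alpha and beta share a parity.
Enumerate parity-matched pairs: 4*13 odd-odd plus 4*12 even-even gives 100.
Total: 100 irreducible-character components + 1 reducible (abelian) component = 101.

101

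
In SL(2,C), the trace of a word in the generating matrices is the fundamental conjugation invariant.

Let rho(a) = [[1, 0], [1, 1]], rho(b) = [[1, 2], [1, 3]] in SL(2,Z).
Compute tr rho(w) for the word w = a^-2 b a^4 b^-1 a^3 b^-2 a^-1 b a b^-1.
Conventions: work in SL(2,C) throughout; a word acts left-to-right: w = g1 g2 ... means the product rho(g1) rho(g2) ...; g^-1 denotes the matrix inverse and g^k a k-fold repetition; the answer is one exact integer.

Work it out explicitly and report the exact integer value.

-1402

rho(a^-1) = [[1, 0], [-1, 1]]
... * rho(a^-1) = [[1, 0], [-1, 1]]  ->  [[1, 0], [-2, 1]]
... * rho(b) = [[1, 2], [1, 3]]  ->  [[1, 2], [-1, -1]]
... * rho(a) = [[1, 0], [1, 1]]  ->  [[3, 2], [-2, -1]]
... * rho(a) = [[1, 0], [1, 1]]  ->  [[5, 2], [-3, -1]]
... * rho(a) = [[1, 0], [1, 1]]  ->  [[7, 2], [-4, -1]]
... * rho(a) = [[1, 0], [1, 1]]  ->  [[9, 2], [-5, -1]]
... * rho(b^-1) = [[3, -2], [-1, 1]]  ->  [[25, -16], [-14, 9]]
... * rho(a) = [[1, 0], [1, 1]]  ->  [[9, -16], [-5, 9]]
... * rho(a) = [[1, 0], [1, 1]]  ->  [[-7, -16], [4, 9]]
... * rho(a) = [[1, 0], [1, 1]]  ->  [[-23, -16], [13, 9]]
... * rho(b^-1) = [[3, -2], [-1, 1]]  ->  [[-53, 30], [30, -17]]
... * rho(b^-1) = [[3, -2], [-1, 1]]  ->  [[-189, 136], [107, -77]]
... * rho(a^-1) = [[1, 0], [-1, 1]]  ->  [[-325, 136], [184, -77]]
... * rho(b) = [[1, 2], [1, 3]]  ->  [[-189, -242], [107, 137]]
... * rho(a) = [[1, 0], [1, 1]]  ->  [[-431, -242], [244, 137]]
... * rho(b^-1) = [[3, -2], [-1, 1]]  ->  [[-1051, 620], [595, -351]]
tr = -1051 + -351 = -1402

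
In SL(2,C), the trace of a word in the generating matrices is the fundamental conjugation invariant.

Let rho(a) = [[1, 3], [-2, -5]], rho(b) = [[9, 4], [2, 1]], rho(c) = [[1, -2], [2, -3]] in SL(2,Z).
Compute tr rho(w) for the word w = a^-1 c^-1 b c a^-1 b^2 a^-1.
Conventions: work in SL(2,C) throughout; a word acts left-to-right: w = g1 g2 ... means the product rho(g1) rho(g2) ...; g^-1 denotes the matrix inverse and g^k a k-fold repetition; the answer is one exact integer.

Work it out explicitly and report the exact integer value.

rho(a^-1) = [[-5, -3], [2, 1]]
... * rho(c^-1) = [[-3, 2], [-2, 1]]  ->  [[21, -13], [-8, 5]]
... * rho(b) = [[9, 4], [2, 1]]  ->  [[163, 71], [-62, -27]]
... * rho(c) = [[1, -2], [2, -3]]  ->  [[305, -539], [-116, 205]]
... * rho(a^-1) = [[-5, -3], [2, 1]]  ->  [[-2603, -1454], [990, 553]]
... * rho(b) = [[9, 4], [2, 1]]  ->  [[-26335, -11866], [10016, 4513]]
... * rho(b) = [[9, 4], [2, 1]]  ->  [[-260747, -117206], [99170, 44577]]
... * rho(a^-1) = [[-5, -3], [2, 1]]  ->  [[1069323, 665035], [-406696, -252933]]
tr = 1069323 + -252933 = 816390

816390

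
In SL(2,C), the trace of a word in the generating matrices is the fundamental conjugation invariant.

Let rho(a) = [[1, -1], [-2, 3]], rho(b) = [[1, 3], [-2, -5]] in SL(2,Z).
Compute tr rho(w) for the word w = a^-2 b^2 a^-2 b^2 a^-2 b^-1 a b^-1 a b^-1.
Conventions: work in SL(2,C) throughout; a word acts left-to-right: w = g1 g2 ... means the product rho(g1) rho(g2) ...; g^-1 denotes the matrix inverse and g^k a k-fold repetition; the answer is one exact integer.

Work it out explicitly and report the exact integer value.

-1201748

rho(a^-1) = [[3, 1], [2, 1]]
... * rho(a^-1) = [[3, 1], [2, 1]]  ->  [[11, 4], [8, 3]]
... * rho(b) = [[1, 3], [-2, -5]]  ->  [[3, 13], [2, 9]]
... * rho(b) = [[1, 3], [-2, -5]]  ->  [[-23, -56], [-16, -39]]
... * rho(a^-1) = [[3, 1], [2, 1]]  ->  [[-181, -79], [-126, -55]]
... * rho(a^-1) = [[3, 1], [2, 1]]  ->  [[-701, -260], [-488, -181]]
... * rho(b) = [[1, 3], [-2, -5]]  ->  [[-181, -803], [-126, -559]]
... * rho(b) = [[1, 3], [-2, -5]]  ->  [[1425, 3472], [992, 2417]]
... * rho(a^-1) = [[3, 1], [2, 1]]  ->  [[11219, 4897], [7810, 3409]]
... * rho(a^-1) = [[3, 1], [2, 1]]  ->  [[43451, 16116], [30248, 11219]]
... * rho(b^-1) = [[-5, -3], [2, 1]]  ->  [[-185023, -114237], [-128802, -79525]]
... * rho(a) = [[1, -1], [-2, 3]]  ->  [[43451, -157688], [30248, -109773]]
... * rho(b^-1) = [[-5, -3], [2, 1]]  ->  [[-532631, -288041], [-370786, -200517]]
... * rho(a) = [[1, -1], [-2, 3]]  ->  [[43451, -331492], [30248, -230765]]
... * rho(b^-1) = [[-5, -3], [2, 1]]  ->  [[-880239, -461845], [-612770, -321509]]
tr = -880239 + -321509 = -1201748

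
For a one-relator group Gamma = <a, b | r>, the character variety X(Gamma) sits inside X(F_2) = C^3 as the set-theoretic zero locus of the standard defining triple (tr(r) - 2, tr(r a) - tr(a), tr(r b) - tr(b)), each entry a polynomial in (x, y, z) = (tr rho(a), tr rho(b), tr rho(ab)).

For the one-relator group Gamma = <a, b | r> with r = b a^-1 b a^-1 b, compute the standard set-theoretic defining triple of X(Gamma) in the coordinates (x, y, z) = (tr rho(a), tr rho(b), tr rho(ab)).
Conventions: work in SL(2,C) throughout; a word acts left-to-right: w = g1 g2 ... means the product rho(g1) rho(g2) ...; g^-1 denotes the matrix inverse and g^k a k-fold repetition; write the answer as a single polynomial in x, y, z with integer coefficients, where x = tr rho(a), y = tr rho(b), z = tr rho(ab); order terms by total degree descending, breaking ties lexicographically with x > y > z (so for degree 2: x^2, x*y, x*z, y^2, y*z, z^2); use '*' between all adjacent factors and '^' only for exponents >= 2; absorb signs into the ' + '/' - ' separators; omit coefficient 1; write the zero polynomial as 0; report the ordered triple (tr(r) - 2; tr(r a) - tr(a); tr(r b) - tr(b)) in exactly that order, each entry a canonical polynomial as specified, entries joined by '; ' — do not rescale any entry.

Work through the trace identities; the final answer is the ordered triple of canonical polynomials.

reduce: trace(b^2) = trace(b) trace(b) - trace(1)  (reduce the b square) = y^2 - 2
reduce: trace(b^3) = trace(b) trace(b^2) - trace(b)  (reduce the b square) = y^3 - 3*y
trace(b a b) = trace(b) trace(a b) - trace(a)  (reduce the b square) = y*z - x
trace(b^3 a) = trace(b) trace(b a b) - trace(b a)  (reduce the b square) = y^2*z - x*y - z
reduce: trace(b^2 a^-1 b) = trace(b^3) trace(a) - trace(b^3 a)  (eliminate a^-1) = x*y^3 - y^2*z - 2*x*y + z
trace(a b a b) = trace(a b) trace(a b) - trace(1)  (split on a) = z^2 - 2
reduce: trace(a b a) = trace(a) trace(b a) - trace(b)  (reduce the a square) = x*z - y
so trace(b a b^2 a) = trace(b) trace(a b a b) - trace(a b a)  (reduce the b square) = y*z^2 - x*z - y
so trace(b^2 a^-1 b a) = trace(b a b^2) trace(a) - trace(b a b^2 a)  (eliminate a^-1) = x*y^2*z - x^2*y - y*z^2 + y
trace(b a^-1 b a^-1 b) = trace(b^2 a^-1 b) trace(a) - trace(b^2 a^-1 b a)  (eliminate a^-1) = x^2*y^3 - 2*x*y^2*z - x^2*y + y*z^2 + x*z - y
so trace(b a b a^-1 b) = trace(b^2 a b) trace(a) - trace(b^2 a b a) = x*y^2*z - x^2*y - y*z^2 + y
trace(b a b a b a) = trace(a b) trace(a b a b) - trace(a^-1 b^-1) = z^3 - 3*z
reduce: trace(b a b a^-1 b a) = trace(b a b a b) trace(a) - trace(b a b a b a) = x*y*z^2 - x^2*z - z^3 - x*y + 3*z
so trace(b a^-1 b a^-1 b a) = trace(b a b a^-1 b) trace(a) - trace(b a b a^-1 b a) = x^2*y^2*z - x^3*y - 2*x*y*z^2 + x^2*z + z^3 + 2*x*y - 3*z
trace(b^4) = trace(b) trace(b^3) - trace(b^2)   [square of b] = y^4 - 4*y^2 + 2
trace(b^4 a) = trace(b) trace(b a b^2) - trace(b a b)   [square of b] = y^3*z - x*y^2 - 2*y*z + x
reduce: trace(b a^-1 b^3) = trace(b^4) trace(a) - trace(b^4 a)   [inverse elimination on a] = x*y^4 - y^3*z - 3*x*y^2 + 2*y*z + x
reduce: trace(b^3 a b a) = trace(b) trace(a b a b^2) - trace(a b a b)   [square of b] = y^2*z^2 - x*y*z - y^2 - z^2 + 2
so trace(b a^-1 b^3 a) = trace(b^3 a b) trace(a) - trace(b^3 a b a)   [inverse elimination on a] = x*y^3*z - x^2*y^2 - y^2*z^2 - x*y*z + x^2 + y^2 + z^2 - 2
trace(b a^-1 b a^-1 b^2) = trace(b a^-1 b^3) trace(a) - trace(b a^-1 b^3 a)   [inverse elimination on a] = x^2*y^4 - 2*x*y^3*z - 2*x^2*y^2 + y^2*z^2 + 3*x*y*z - y^2 - z^2 + 2
assemble the triple (trace(r) - 2; trace(r a) - x; trace(r b) - y)

x^2*y^3 - 2*x*y^2*z - x^2*y + y*z^2 + x*z - y - 2; x^2*y^2*z - x^3*y - 2*x*y*z^2 + x^2*z + z^3 + 2*x*y - x - 3*z; x^2*y^4 - 2*x*y^3*z - 2*x^2*y^2 + y^2*z^2 + 3*x*y*z - y^2 - z^2 - y + 2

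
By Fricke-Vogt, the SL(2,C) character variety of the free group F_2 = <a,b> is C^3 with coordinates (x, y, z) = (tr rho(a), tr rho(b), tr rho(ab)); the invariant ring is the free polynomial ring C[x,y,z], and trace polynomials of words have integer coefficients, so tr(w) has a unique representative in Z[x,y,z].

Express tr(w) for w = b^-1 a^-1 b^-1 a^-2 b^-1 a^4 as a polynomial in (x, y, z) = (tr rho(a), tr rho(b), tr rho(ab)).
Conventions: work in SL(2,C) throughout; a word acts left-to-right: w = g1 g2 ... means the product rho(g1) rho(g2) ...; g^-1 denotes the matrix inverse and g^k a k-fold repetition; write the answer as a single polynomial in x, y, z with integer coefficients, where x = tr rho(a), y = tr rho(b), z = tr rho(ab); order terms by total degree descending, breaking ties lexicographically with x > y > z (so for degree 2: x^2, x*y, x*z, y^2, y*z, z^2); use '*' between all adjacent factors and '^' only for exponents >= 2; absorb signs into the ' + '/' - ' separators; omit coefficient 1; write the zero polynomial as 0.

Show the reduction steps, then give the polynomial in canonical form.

tr(a^2) = tr(a) * tr(a) - tr(1) = x^2 - 2
reduce: tr(a^2 b) = tr(a) * tr(b a) - tr(b) = x*z - y
tr(a^2 b^-1) = tr(a^2) * tr(b) - tr(a^2 b) = x^2*y - x*z - y
tr(b^2 a) = tr(b) * tr(a b) - tr(a) = y*z - x
reduce: tr(b^2) = tr(b) * tr(b) - tr(1) = y^2 - 2
tr(b^2 a^2) = tr(a) * tr(b^2 a) - tr(b^2) = x*y*z - x^2 - y^2 + 2
so tr(b a^3 b) = tr(a) * tr(b^2 a^2) - tr(b^2 a) = x^2*y*z - x^3 - x*y^2 - y*z + 3*x
so tr(b a b a) = tr(b a) * tr(b a) - tr(1) = z^2 - 2
tr(b a b a^2) = tr(a) * tr(b a b a) - tr(b a b) = x*z^2 - y*z - x
tr(b a^3 b a) = tr(a) * tr(b a b a^2) - tr(b a b a) = x^2*z^2 - x*y*z - x^2 - z^2 + 2
tr(a^-1 b a^3 b) = tr(b a^3 b) * tr(a) - tr(b a^3 b a) = x^3*y*z - x^4 - x^2*y^2 - x^2*z^2 + 4*x^2 + z^2 - 2
so tr(a^3 b^-1 a^-1 b) = tr(a^-1 b a^3) * tr(b) - tr(a^-1 b a^3 b) = -x^3*y*z + x^4 + x^2*y^2 + x^2*z^2 + x*y*z - 4*x^2 - y^2 - z^2 + 2
reduce: tr(b^-1 a^-1 b^-1 a^3) = tr(a^3 b^-1 a^-1) * tr(b) - tr(a^3 b^-1 a^-1 b) = x^3*y*z - x^4 - x^2*z^2 - 2*x*y*z + 4*x^2 + z^2 - 2
tr(a^3) = tr(a) * tr(a^2) - tr(a) = x^3 - 3*x
reduce: tr(a^3 b) = tr(a) * tr(b a^2) - tr(b a) = x^2*z - x*y - z
reduce: tr(b^-1 a^3) = tr(a^3) * tr(b) - tr(a^3 b) = x^3*y - x^2*z - 2*x*y + z
tr(a^3 b a) = tr(a) * tr(a b a^2) - tr(a b a) = x^3*z - x^2*y - 2*x*z + y
reduce: tr(a^3 b a b^-1) = tr(a^3 b a) * tr(b) - tr(a^3 b a b) = x^3*y*z - x^2*y^2 - x^2*z^2 - x*y*z + x^2 + y^2 + z^2 - 2
tr(a^4 b a) = tr(a) * tr(b a^4) - tr(b a^3) = x^4*z - x^3*y - 3*x^2*z + 2*x*y + z
reduce: tr(a b a^2 b a) = tr(a) * tr(b a^2 b a) - tr(b a^2 b) = x^2*z^2 - 2*x*y*z + y^2 - 2
tr(a^2 b a^2 b a) = tr(a) * tr(a b a^2 b a) - tr(a b a^2 b) = x^3*z^2 - 2*x^2*y*z + x*y^2 - x*z^2 + y*z - x
reduce: tr(a b a^4 b a) = tr(a) * tr(a^2 b a^2 b a) - tr(a^2 b a^2 b) = x^4*z^2 - 2*x^3*y*z + x^2*y^2 - 2*x^2*z^2 + 3*x*y*z - x^2 - y^2 + 2
reduce: tr(b a b a b a) = tr(a b) * tr(a b a b) - tr(a^-1 b^-1) = z^3 - 3*z
so tr(b a b a b) = tr(b) * tr(a b a b) - tr(a b a) = y*z^2 - x*z - y
reduce: tr(a b a b a b a) = tr(a) * tr(b a b a b a) - tr(b a b a b) = x*z^3 - y*z^2 - 2*x*z + y
reduce: tr(a^2 b a b a b a) = tr(a) * tr(a b a b a b a) - tr(a b a b a b) = x^2*z^3 - x*y*z^2 - 2*x^2*z - z^3 + x*y + 3*z
so tr(a b a^4 b a b) = tr(a) * tr(a^2 b a b a b a) - tr(a^2 b a b a b) = x^3*z^3 - x^2*y*z^2 - 2*x^3*z - 2*x*z^3 + x^2*y + y*z^2 + 5*x*z - y
tr(b a^4 b a b^-1 a) = tr(a b a^4 b a) * tr(b) - tr(a b a^4 b a b) = x^4*y*z^2 - 2*x^3*y^2*z - x^3*z^3 + x^2*y^3 - x^2*y*z^2 + 2*x^3*z + 3*x*y^2*z + 2*x*z^3 - 2*x^2*y - y^3 - y*z^2 - 5*x*z + 3*y
reduce: tr(a^4 b a b^-1 a^-1 b) = tr(b a^4 b a b^-1) * tr(a) - tr(b a^4 b a b^-1 a) = -x^4*y*z^2 + x^5*z + 2*x^3*y^2*z + x^3*z^3 - x^4*y - x^2*y^3 + x^2*y*z^2 - 5*x^3*z - 3*x*y^2*z - 2*x*z^3 + 4*x^2*y + y^3 + y*z^2 + 6*x*z - 3*y
tr(b^-1 a^-1 b^-1 a^4 b a) = tr(a^4 b a b^-1 a^-1) * tr(b) - tr(a^4 b a b^-1 a^-1 b) = x^4*y*z^2 - x^5*z - x^3*y^2*z - x^3*z^3 + x^4*y - 2*x^2*y*z^2 + 5*x^3*z + 2*x*y^2*z + 2*x*z^3 - 3*x^2*y - 6*x*z + y
reduce: tr(a^-1 b^-1 a^-1 b^-1 a^4 b) = tr(b^-1 a^-1 b^-1 a^4 b) * tr(a) - tr(b^-1 a^-1 b^-1 a^4 b a) = -x^4*y*z^2 + x^5*z + x^3*y^2*z + x^3*z^3 + 2*x^2*y*z^2 - 6*x^3*z - 2*x*y^2*z - 2*x*z^3 + x^2*y + 7*x*z - y
tr(a^-1 b^-1 a^4 b^-1 a^-1 b^-1) = tr(a^-1 b^-1 a^-1 b^-1 a^4) * tr(b) - tr(a^-1 b^-1 a^-1 b^-1 a^4 b) = x^4*y*z^2 - x^5*z - x^3*z^3 - x^4*y - 3*x^2*y*z^2 + 6*x^3*z + 2*x*z^3 + 3*x^2*y + y*z^2 - 7*x*z - y
tr(a^4) = tr(a) * tr(a^3) - tr(a^2) = x^4 - 4*x^2 + 2
so tr(a^4 b a b) = tr(a) * tr(a^2 b a b a) - tr(a^2 b a b) = x^3*z^2 - x^2*y*z - x^3 - 2*x*z^2 + y*z + 3*x
tr(b^-1 a^4 b a) = tr(a^4 b a) * tr(b) - tr(a^4 b a b) = x^4*y*z - x^3*y^2 - x^3*z^2 - 2*x^2*y*z + x^3 + 2*x*y^2 + 2*x*z^2 - 3*x
so tr(a^-1 b^-1 a^4 b) = tr(b^-1 a^4 b) * tr(a) - tr(b^-1 a^4 b a) = -x^4*y*z + x^5 + x^3*y^2 + x^3*z^2 + 2*x^2*y*z - 5*x^3 - 2*x*y^2 - 2*x*z^2 + 5*x
tr(a^4 b^-1 a^-1 b^-1) = tr(a^-1 b^-1 a^4) * tr(b) - tr(a^-1 b^-1 a^4 b) = x^4*y*z - x^5 - x^3*z^2 - 3*x^2*y*z + 5*x^3 + 2*x*z^2 + y*z - 5*x
reduce: tr(b^-1 a^4 b^-1 a^-1 b^-1) = tr(a^4 b^-1 a^-1 b^-1) * tr(b) - tr(a^4 b^-1 a^-1) = x^4*y^2*z - x^5*y - x^3*y*z^2 - 3*x^2*y^2*z + 4*x^3*y + 2*x*y*z^2 + x^2*z + y^2*z - 3*x*y - z
reduce: tr(b^-1 a^-1 b^-1 a^-2 b^-1 a^4) = tr(a^-1 b^-1 a^4 b^-1 a^-1 b^-1) * tr(a) - tr(a^-1 b^-1 a^4 b^-1 a^-1 b^-1 a) = x^5*y*z^2 - x^6*z - x^4*y^2*z - x^4*z^3 - 2*x^3*y*z^2 + 6*x^4*z + 3*x^2*y^2*z + 2*x^2*z^3 - x^3*y - x*y*z^2 - 8*x^2*z - y^2*z + 2*x*y + z

x^5*y*z^2 - x^6*z - x^4*y^2*z - x^4*z^3 - 2*x^3*y*z^2 + 6*x^4*z + 3*x^2*y^2*z + 2*x^2*z^3 - x^3*y - x*y*z^2 - 8*x^2*z - y^2*z + 2*x*y + z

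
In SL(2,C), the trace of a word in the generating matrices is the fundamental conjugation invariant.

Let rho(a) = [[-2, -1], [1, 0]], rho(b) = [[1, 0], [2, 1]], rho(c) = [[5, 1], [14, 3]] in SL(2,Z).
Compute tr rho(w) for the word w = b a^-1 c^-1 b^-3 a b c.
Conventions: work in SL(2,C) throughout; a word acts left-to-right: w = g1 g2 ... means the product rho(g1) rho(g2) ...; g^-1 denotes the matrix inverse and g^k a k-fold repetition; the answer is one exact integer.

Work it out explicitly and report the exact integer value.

1585

rho(b) = [[1, 0], [2, 1]]
... * rho(a^-1) = [[0, 1], [-1, -2]]  ->  [[0, 1], [-1, 0]]
... * rho(c^-1) = [[3, -1], [-14, 5]]  ->  [[-14, 5], [-3, 1]]
... * rho(b^-1) = [[1, 0], [-2, 1]]  ->  [[-24, 5], [-5, 1]]
... * rho(b^-1) = [[1, 0], [-2, 1]]  ->  [[-34, 5], [-7, 1]]
... * rho(b^-1) = [[1, 0], [-2, 1]]  ->  [[-44, 5], [-9, 1]]
... * rho(a) = [[-2, -1], [1, 0]]  ->  [[93, 44], [19, 9]]
... * rho(b) = [[1, 0], [2, 1]]  ->  [[181, 44], [37, 9]]
... * rho(c) = [[5, 1], [14, 3]]  ->  [[1521, 313], [311, 64]]
tr = 1521 + 64 = 1585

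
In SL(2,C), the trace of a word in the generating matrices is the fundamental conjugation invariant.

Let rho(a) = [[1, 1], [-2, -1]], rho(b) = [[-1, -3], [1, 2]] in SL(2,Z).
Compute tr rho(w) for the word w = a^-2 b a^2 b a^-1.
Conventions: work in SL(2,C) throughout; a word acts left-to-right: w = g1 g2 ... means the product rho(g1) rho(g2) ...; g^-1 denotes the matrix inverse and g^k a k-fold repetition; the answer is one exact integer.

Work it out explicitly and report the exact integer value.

rho(a^-1) = [[-1, -1], [2, 1]]
... * rho(a^-1) = [[-1, -1], [2, 1]]  ->  [[-1, 0], [0, -1]]
... * rho(b) = [[-1, -3], [1, 2]]  ->  [[1, 3], [-1, -2]]
... * rho(a) = [[1, 1], [-2, -1]]  ->  [[-5, -2], [3, 1]]
... * rho(a) = [[1, 1], [-2, -1]]  ->  [[-1, -3], [1, 2]]
... * rho(b) = [[-1, -3], [1, 2]]  ->  [[-2, -3], [1, 1]]
... * rho(a^-1) = [[-1, -1], [2, 1]]  ->  [[-4, -1], [1, 0]]
tr = -4 + 0 = -4

-4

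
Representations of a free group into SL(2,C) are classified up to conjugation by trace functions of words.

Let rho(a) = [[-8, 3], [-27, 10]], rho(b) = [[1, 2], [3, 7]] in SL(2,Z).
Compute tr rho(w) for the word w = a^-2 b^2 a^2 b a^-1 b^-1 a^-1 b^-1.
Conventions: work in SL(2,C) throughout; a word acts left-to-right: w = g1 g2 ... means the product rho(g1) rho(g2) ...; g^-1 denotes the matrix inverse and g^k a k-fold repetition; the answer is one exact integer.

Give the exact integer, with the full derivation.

rho(a^-1) = [[10, -3], [27, -8]]
... * rho(a^-1) = [[10, -3], [27, -8]]  ->  [[19, -6], [54, -17]]
... * rho(b) = [[1, 2], [3, 7]]  ->  [[1, -4], [3, -11]]
... * rho(b) = [[1, 2], [3, 7]]  ->  [[-11, -26], [-30, -71]]
... * rho(a) = [[-8, 3], [-27, 10]]  ->  [[790, -293], [2157, -800]]
... * rho(a) = [[-8, 3], [-27, 10]]  ->  [[1591, -560], [4344, -1529]]
... * rho(b) = [[1, 2], [3, 7]]  ->  [[-89, -738], [-243, -2015]]
... * rho(a^-1) = [[10, -3], [27, -8]]  ->  [[-20816, 6171], [-56835, 16849]]
... * rho(b^-1) = [[7, -2], [-3, 1]]  ->  [[-164225, 47803], [-448392, 130519]]
... * rho(a^-1) = [[10, -3], [27, -8]]  ->  [[-351569, 110251], [-959907, 301024]]
... * rho(b^-1) = [[7, -2], [-3, 1]]  ->  [[-2791736, 813389], [-7622421, 2220838]]
tr = -2791736 + 2220838 = -570898

-570898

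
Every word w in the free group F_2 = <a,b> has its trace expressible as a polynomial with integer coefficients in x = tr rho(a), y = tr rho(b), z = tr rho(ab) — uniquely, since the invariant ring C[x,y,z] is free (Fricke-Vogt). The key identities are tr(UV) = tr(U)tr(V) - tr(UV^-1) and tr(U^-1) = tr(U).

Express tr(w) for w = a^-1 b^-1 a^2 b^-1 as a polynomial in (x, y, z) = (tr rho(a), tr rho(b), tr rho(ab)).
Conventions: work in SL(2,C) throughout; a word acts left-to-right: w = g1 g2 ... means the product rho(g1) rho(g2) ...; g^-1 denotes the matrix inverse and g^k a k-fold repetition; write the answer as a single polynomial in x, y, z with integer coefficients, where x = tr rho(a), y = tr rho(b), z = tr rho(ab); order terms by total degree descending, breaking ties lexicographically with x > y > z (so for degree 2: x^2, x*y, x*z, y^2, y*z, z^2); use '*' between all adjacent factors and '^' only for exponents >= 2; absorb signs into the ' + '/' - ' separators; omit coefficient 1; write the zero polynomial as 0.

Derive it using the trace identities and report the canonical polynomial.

trace(a b^-1) = trace(a)*trace(b) - trace(a b) = x*y - z
reduce: trace(b^2 a) = trace(b)*trace(a b) - trace(a) = y*z - x
trace(b^2) = trace(b)*trace(b) - trace(1) = y^2 - 2
reduce: trace(b a^2 b) = trace(a)*trace(b^2 a) - trace(b^2) = x*y*z - x^2 - y^2 + 2
reduce: trace(b a b a) = trace(b a)*trace(b a) - trace(1) = z^2 - 2
trace(b a^2 b a) = trace(a)*trace(b a b a) - trace(b a b) = x*z^2 - y*z - x
trace(a^-1 b a^2 b) = trace(b a^2 b)*trace(a) - trace(b a^2 b a) = x^2*y*z - x^3 - x*y^2 - x*z^2 + y*z + 3*x
reduce: trace(a^2 b^-1 a^-1 b) = trace(a^-1 b a^2)*trace(b) - trace(a^-1 b a^2 b) = -x^2*y*z + x^3 + x*y^2 + x*z^2 - 3*x
so trace(a^-1 b^-1 a^2 b^-1) = trace(a^2 b^-1 a^-1)*trace(b) - trace(a^2 b^-1 a^-1 b) = x^2*y*z - x^3 - x*z^2 - y*z + 3*x

x^2*y*z - x^3 - x*z^2 - y*z + 3*x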